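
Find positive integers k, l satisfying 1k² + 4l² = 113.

Try small values of k and check whether (113 - 1k²)/4 is a perfect square.
k = 7: 1·7² = 49, so 4l² = 113 - 49 = 64, giving l² = 16, l = 4.
Check: 1·7² + 4·4² = 49 + 64 = 113 ✓

k = 7, l = 4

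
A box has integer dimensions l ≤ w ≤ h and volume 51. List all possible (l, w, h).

Iterate l from 1 to ⌊51^(1/3)⌋. For each l dividing 51, iterate w ≥ l with w dividing 51/l, and set h = 51/(l·w).
Triples found (2): (1×1×51), (1×3×17)

(1×1×51), (1×3×17)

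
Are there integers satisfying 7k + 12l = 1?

Step 1: Compute gcd(7, 12).
gcd(7, 12) = 1

Step 2: Check divisibility.
Does 1 divide 1? 1 = 1 x 1, so yes.

By the theorem on linear Diophantine equations, 7k + 12l = 1 has integer solutions if and only if gcd(7, 12) divides 1. Since 1 | 1, solutions exist.

Yes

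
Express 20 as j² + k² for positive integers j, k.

We need to find integers j, k > 0 such that j² + k² = 20.
Trying j = 2: k² = 20 - 2² = 20 - 4 = 16
k = 4
Check: 2² + 4² = 4 + 16 = 20 ✓

20 = 2² + 4²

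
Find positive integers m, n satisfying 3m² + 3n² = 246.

Try small values of m and check whether (246 - 3m²)/3 is a perfect square.
m = 9: 3·9² = 243, so 3n² = 246 - 243 = 3, giving n² = 1, n = 1.
Check: 3·9² + 3·1² = 243 + 3 = 246 ✓

m = 9, n = 1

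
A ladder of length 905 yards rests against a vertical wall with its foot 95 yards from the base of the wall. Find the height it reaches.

The ladder, wall, and ground form a right triangle with hypotenuse 905 and one leg 95.
By the Pythagorean theorem: h² = 905² - 95² = 819025 - 9025 = 810000
h = √810000 = 900 yards

900 yards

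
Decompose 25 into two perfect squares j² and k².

We need to find integers j, k > 0 such that j² + k² = 25.
Trying j = 3: k² = 25 - 3² = 25 - 9 = 16
k = 4
Check: 3² + 4² = 9 + 16 = 25 ✓

25 = 3² + 4²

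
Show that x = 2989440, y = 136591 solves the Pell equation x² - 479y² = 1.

Compute x² = 2989440² = 8936751513600
Compute 479y² = 479·136591² = 479·18657101281 = 8936751513599
x² - 479y² = 8936751513600 - 8936751513599 = 1
Since this equals 1, (2989440, 136591) is a solution.

Yes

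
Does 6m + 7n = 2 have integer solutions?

Step 1: Compute gcd(6, 7).
gcd(6, 7) = 1

Step 2: Check divisibility.
Does 1 divide 2? 2 = 1 x 2, so yes.

By the theorem on linear Diophantine equations, 6m + 7n = 2 has integer solutions if and only if gcd(6, 7) divides 2. Since 1 | 2, solutions exist.

Yes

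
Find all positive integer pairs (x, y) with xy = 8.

The positive divisors of 8 are: 1, 2, 4, 8.
Each divisor d gives the pair (d, 8/d):
(1, 8), (2, 4), (4, 2), (8, 1)

(1, 8), (2, 4), (4, 2), (8, 1)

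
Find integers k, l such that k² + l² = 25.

We need to find integers k, l > 0 such that k² + l² = 25.
Trying k = 3: l² = 25 - 3² = 25 - 9 = 16
l = 4
Check: 3² + 4² = 9 + 16 = 25 ✓

25 = 3² + 4²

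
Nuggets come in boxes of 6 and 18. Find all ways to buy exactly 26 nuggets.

We need non-negative integers (x, y) with 6x + 18y = 26.
For each x in 0..4, check if 26 - 6x is a non-negative multiple of 18.
No x yields an integer y ≥ 0.

No solution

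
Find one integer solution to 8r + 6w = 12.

Step 1: Check solvability.
gcd(8, 6) = 2
Since 2 divides 12, solutions exist.

Step 2: Apply extended Euclidean algorithm to find gcd.
We find integers such that 8*x0 + 6*y0 = 2

Step 3: Scale the particular solution.
Multiply by 12/2 = 6:
r = 6, w = -6

Step 4: Verify.
8*(6) + 6*(-6) = 12 = 12 ✓

r = 6, w = -6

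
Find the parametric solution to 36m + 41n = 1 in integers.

Step 1: Compute gcd(36, 41) = 1.
Since 1 divides 1, solutions exist.

Step 2: Find a particular solution using extended Euclidean algorithm.
We get m₀ = 8, n₀ = -7.
Check: 36*8 + 41*-7 = 1 = 1 ✓

Step 3: Write the general solution.
m = 8 + (41/1)t = 8 + 41t
n = -7 - (36/1)t = -7 - 36t
for any integer t.

m = 8 + 41t, n = -7 - 36t for integer t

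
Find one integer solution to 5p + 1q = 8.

Step 1: Check solvability.
gcd(5, 1) = 1
Since 1 divides 8, solutions exist.

Step 2: Apply extended Euclidean algorithm to find gcd.
We find integers such that 5*x0 + 1*y0 = 1

Step 3: Scale the particular solution.
Multiply by 8/1 = 8:
p = 0, q = 8

Step 4: Verify.
5*(0) + 1*(8) = 8 = 8 ✓

p = 0, q = 8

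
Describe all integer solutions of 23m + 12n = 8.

Step 1: Compute gcd(23, 12) = 1.
Since 1 divides 8, solutions exist.

Step 2: Find a particular solution using extended Euclidean algorithm.
We get m₀ = -8, n₀ = 16.
Check: 23*-8 + 12*16 = 8 = 8 ✓

Step 3: Write the general solution.
m = -8 + (12/1)t = -8 + 12t
n = 16 - (23/1)t = 16 - 23t
for any integer t.

m = -8 + 12t, n = 16 - 23t for integer t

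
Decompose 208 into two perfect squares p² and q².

We need to find integers p, q > 0 such that p² + q² = 208.
Trying p = 8: q² = 208 - 8² = 208 - 64 = 144
q = 12
Check: 8² + 12² = 64 + 144 = 208 ✓

208 = 8² + 12²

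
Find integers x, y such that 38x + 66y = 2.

Step 1: Check solvability.
gcd(38, 66) = 2
Since 2 divides 2, solutions exist.

Step 2: Apply extended Euclidean algorithm to find gcd.
We find integers such that 38*x0 + 66*y0 = 2

Step 3: Scale the particular solution.
Multiply by 2/2 = 1:
x = 7, y = -4

Step 4: Verify.
38*(7) + 66*(-4) = 2 = 2 ✓

x = 7, y = -4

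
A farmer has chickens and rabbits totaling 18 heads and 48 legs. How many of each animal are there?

Let c = chickens, r = rabbits.
Heads: c + r = 18
Legs: 2c + 4r = 48
From the first equation, c = 18 - r. Substitute:
2(18 - r) + 4r = 48
36 + 2r = 48
r = (48 - 36)/2 = 6
c = 18 - 6 = 12

Chickens: 12, Rabbits: 6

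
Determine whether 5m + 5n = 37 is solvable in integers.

Step 1: Compute gcd(5, 5).
gcd(5, 5) = 5

Step 2: Check divisibility.
Does 5 divide 37? 37 = 5 x 7 + 2, so no.

By the theorem on linear Diophantine equations, 5m + 5n = 37 has integer solutions if and only if gcd(5, 5) divides 37. Since 5 does not divide 37, no solutions exist.

No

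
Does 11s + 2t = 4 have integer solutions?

Step 1: Compute gcd(11, 2).
gcd(11, 2) = 1

Step 2: Check divisibility.
Does 1 divide 4? 4 = 1 x 4, so yes.

By the theorem on linear Diophantine equations, 11s + 2t = 4 has integer solutions if and only if gcd(11, 2) divides 4. Since 1 | 4, solutions exist.

Yes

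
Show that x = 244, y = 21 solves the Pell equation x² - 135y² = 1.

Compute x² = 244² = 59536
Compute 135y² = 135·21² = 135·441 = 59535
x² - 135y² = 59536 - 59535 = 1
Since this equals 1, (244, 21) is a solution.

Yes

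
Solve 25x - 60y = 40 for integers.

Step 1: Check solvability.
gcd(25, 60) = 5
Since 5 divides 40, solutions exist.

Step 2: Apply extended Euclidean algorithm to find gcd.
We find integers such that 25*x0 + 60*y0 = 5

Step 3: Scale the particular solution.
Multiply by 40/5 = 8:
x = 40, y = 16

Step 4: Verify.
25*(40) - 60*(16) = 40 = 40 ✓

x = 40, y = 16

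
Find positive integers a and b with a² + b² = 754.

We need to find integers a, b > 0 such that a² + b² = 754.
Trying a = 5: b² = 754 - 5² = 754 - 25 = 729
b = 27
Check: 5² + 27² = 25 + 729 = 754 ✓

754 = 5² + 27²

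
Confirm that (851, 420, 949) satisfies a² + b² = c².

Compute a² + b² = 851² + 420² = 724201 + 176400 = 900601
Compute c² = 949² = 900601
Since 900601 = 900601, confirmed.

Yes, it is a Pythagorean triple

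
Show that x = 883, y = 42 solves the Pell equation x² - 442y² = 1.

Compute x² = 883² = 779689
Compute 442y² = 442·42² = 442·1764 = 779688
x² - 442y² = 779689 - 779688 = 1
Since this equals 1, (883, 42) is a solution.

Yes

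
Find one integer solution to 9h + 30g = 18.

Step 1: Check solvability.
gcd(9, 30) = 3
Since 3 divides 18, solutions exist.

Step 2: Apply extended Euclidean algorithm to find gcd.
We find integers such that 9*x0 + 30*y0 = 3

Step 3: Scale the particular solution.
Multiply by 18/3 = 6:
h = -18, g = 6

Step 4: Verify.
9*(-18) + 30*(6) = 18 = 18 ✓

h = -18, g = 6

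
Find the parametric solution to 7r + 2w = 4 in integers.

Step 1: Compute gcd(7, 2) = 1.
Since 1 divides 4, solutions exist.

Step 2: Find a particular solution using extended Euclidean algorithm.
We get r₀ = 4, w₀ = -12.
Check: 7*4 + 2*-12 = 4 = 4 ✓

Step 3: Write the general solution.
r = 4 + (2/1)t = 4 + 2t
w = -12 - (7/1)t = -12 - 7t
for any integer t.

r = 4 + 2t, w = -12 - 7t for integer t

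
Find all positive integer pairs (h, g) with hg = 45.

The positive divisors of 45 are: 1, 3, 5, 9, 15, 45.
Each divisor d gives the pair (d, 45/d):
(1, 45), (3, 15), (5, 9), (9, 5), (15, 3), (45, 1)

(1, 45), (3, 15), (5, 9), (9, 5), (15, 3), (45, 1)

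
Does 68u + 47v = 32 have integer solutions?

Step 1: Compute gcd(68, 47).
gcd(68, 47) = 1

Step 2: Check divisibility.
Does 1 divide 32? 32 = 1 x 32, so yes.

By the theorem on linear Diophantine equations, 68u + 47v = 32 has integer solutions if and only if gcd(68, 47) divides 32. Since 1 | 32, solutions exist.

Yes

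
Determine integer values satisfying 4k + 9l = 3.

Step 1: Check solvability.
gcd(4, 9) = 1
Since 1 divides 3, solutions exist.

Step 2: Apply extended Euclidean algorithm to find gcd.
We find integers such that 4*x0 + 9*y0 = 1

Step 3: Scale the particular solution.
Multiply by 3/1 = 3:
k = -6, l = 3

Step 4: Verify.
4*(-6) + 9*(3) = 3 = 3 ✓

k = -6, l = 3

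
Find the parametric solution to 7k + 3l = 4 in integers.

Step 1: Compute gcd(7, 3) = 1.
Since 1 divides 4, solutions exist.

Step 2: Find a particular solution using extended Euclidean algorithm.
We get k₀ = 4, l₀ = -8.
Check: 7*4 + 3*-8 = 4 = 4 ✓

Step 3: Write the general solution.
k = 4 + (3/1)t = 4 + 3t
l = -8 - (7/1)t = -8 - 7t
for any integer t.

k = 4 + 3t, l = -8 - 7t for integer t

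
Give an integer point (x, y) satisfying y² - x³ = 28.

Try small integer x values and check whether x³ + 28 is a perfect square.
x = 2: x³ + 28 = 2³ + 28 = 8 + 28 = 36
Is 36 a perfect square? 6² = 36 ✓
So (x, y) = (2, -6) is a solution.

x = 2, y = -6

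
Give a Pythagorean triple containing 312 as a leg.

We need the other leg and hypotenuse such that 312² + x² = c².
Take x = 25, c = 313: 312² + 25² = 97344 + 625 = 97969 = 313² ✓
Triple: (25, 312, 313)

(25, 312, 313)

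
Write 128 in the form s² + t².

We need to find integers s, t > 0 such that s² + t² = 128.
Trying s = 8: t² = 128 - 8² = 128 - 64 = 64
t = 8
Check: 8² + 8² = 64 + 64 = 128 ✓

128 = 8² + 8²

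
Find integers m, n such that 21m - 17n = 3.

Step 1: Check solvability.
gcd(21, 17) = 1
Since 1 divides 3, solutions exist.

Step 2: Apply extended Euclidean algorithm to find gcd.
We find integers such that 21*x0 + 17*y0 = 1

Step 3: Scale the particular solution.
Multiply by 3/1 = 3:
m = -12, n = -15

Step 4: Verify.
21*(-12) - 17*(-15) = 3 = 3 ✓

m = -12, n = -15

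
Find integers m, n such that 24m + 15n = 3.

Step 1: Check solvability.
gcd(24, 15) = 3
Since 3 divides 3, solutions exist.

Step 2: Apply extended Euclidean algorithm to find gcd.
We find integers such that 24*x0 + 15*y0 = 3

Step 3: Scale the particular solution.
Multiply by 3/3 = 1:
m = 2, n = -3

Step 4: Verify.
24*(2) + 15*(-3) = 3 = 3 ✓

m = 2, n = -3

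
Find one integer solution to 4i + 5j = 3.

Step 1: Check solvability.
gcd(4, 5) = 1
Since 1 divides 3, solutions exist.

Step 2: Apply extended Euclidean algorithm to find gcd.
We find integers such that 4*x0 + 5*y0 = 1

Step 3: Scale the particular solution.
Multiply by 3/1 = 3:
i = -3, j = 3

Step 4: Verify.
4*(-3) + 5*(3) = 3 = 3 ✓

i = -3, j = 3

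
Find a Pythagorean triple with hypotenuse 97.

We need a² + b² = 97² = 9409.
Trying: 65² + 72² = 4225 + 5184 = 9409 ✓

(65, 72, 97)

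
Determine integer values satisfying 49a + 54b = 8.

Step 1: Check solvability.
gcd(49, 54) = 1
Since 1 divides 8, solutions exist.

Step 2: Apply extended Euclidean algorithm to find gcd.
We find integers such that 49*x0 + 54*y0 = 1

Step 3: Scale the particular solution.
Multiply by 8/1 = 8:
a = -88, b = 80

Step 4: Verify.
49*(-88) + 54*(80) = 8 = 8 ✓

a = -88, b = 80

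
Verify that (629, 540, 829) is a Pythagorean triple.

Compute a² + b² = 629² + 540² = 395641 + 291600 = 687241
Compute c² = 829² = 687241
Since 687241 = 687241, confirmed.

Yes, it is a Pythagorean triple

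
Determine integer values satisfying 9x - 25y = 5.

Step 1: Check solvability.
gcd(9, 25) = 1
Since 1 divides 5, solutions exist.

Step 2: Apply extended Euclidean algorithm to find gcd.
We find integers such that 9*x0 + 25*y0 = 1

Step 3: Scale the particular solution.
Multiply by 5/1 = 5:
x = -55, y = -20

Step 4: Verify.
9*(-55) - 25*(-20) = 5 = 5 ✓

x = -55, y = -20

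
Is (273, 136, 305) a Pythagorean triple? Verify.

Compute a² + b² = 273² + 136² = 74529 + 18496 = 93025
Compute c² = 305² = 93025
Since 93025 = 93025, confirmed.

Yes, it is a Pythagorean triple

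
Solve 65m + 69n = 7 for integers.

Step 1: Check solvability.
gcd(65, 69) = 1
Since 1 divides 7, solutions exist.

Step 2: Apply extended Euclidean algorithm to find gcd.
We find integers such that 65*x0 + 69*y0 = 1

Step 3: Scale the particular solution.
Multiply by 7/1 = 7:
m = 119, n = -112

Step 4: Verify.
65*(119) + 69*(-112) = 7 = 7 ✓

m = 119, n = -112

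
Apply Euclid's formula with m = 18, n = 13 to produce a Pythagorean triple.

a = m² - n² = 18² - 13² = 324 - 169 = 155
b = 2mn = 2·18·13 = 468
c = m² + n² = 324 + 169 = 493
Verify: 155² + 468² = 24025 + 219024 = 243049 = 493² ✓

(155, 468, 493)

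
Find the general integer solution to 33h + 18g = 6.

Step 1: Compute gcd(33, 18) = 3.
Since 3 divides 6, solutions exist.

Step 2: Find a particular solution using extended Euclidean algorithm.
We get h₀ = -2, g₀ = 4.
Check: 33*-2 + 18*4 = 6 = 6 ✓

Step 3: Write the general solution.
h = -2 + (18/3)t = -2 + 6t
g = 4 - (33/3)t = 4 - 11t
for any integer t.

h = -2 + 6t, g = 4 - 11t for integer t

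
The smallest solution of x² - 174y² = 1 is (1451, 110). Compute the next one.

Solutions to x² - Dy² = 1 are generated by powers of (x₀ + y₀√D).
The next solution satisfies x₁ + y₁√174 = (x₀ + y₀√174)², giving:
x₁ = x₀² + 174y₀² = 1451² + 174·110² = 2105401 + 2105400 = 4210801
y₁ = 2x₀y₀ = 2·1451·110 = 319220

Verify: 4210801² - 174·319220² = 17730845061601 - 17730845061600 = 1 ✓

x = 4210801, y = 319220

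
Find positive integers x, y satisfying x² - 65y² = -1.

We need x² = 65y² - 1. Try successive y:
y = 1: x² = 65·1² - 1 = 64 = 8² ✓
Check: 8² - 65·1² = 64 - 65 = -1 ✓

x = 8, y = 1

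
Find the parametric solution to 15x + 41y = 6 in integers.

Step 1: Compute gcd(15, 41) = 1.
Since 1 divides 6, solutions exist.

Step 2: Find a particular solution using extended Euclidean algorithm.
We get x₀ = 66, y₀ = -24.
Check: 15*66 + 41*-24 = 6 = 6 ✓

Step 3: Write the general solution.
x = 66 + (41/1)t = 66 + 41t
y = -24 - (15/1)t = -24 - 15t
for any integer t.

x = 66 + 41t, y = -24 - 15t for integer t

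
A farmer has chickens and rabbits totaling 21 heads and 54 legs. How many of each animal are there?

Let c = chickens, r = rabbits.
Heads: c + r = 21
Legs: 2c + 4r = 54
From the first equation, c = 21 - r. Substitute:
2(21 - r) + 4r = 54
42 + 2r = 54
r = (54 - 42)/2 = 6
c = 21 - 6 = 15

Chickens: 15, Rabbits: 6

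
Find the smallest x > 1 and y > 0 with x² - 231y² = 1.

We seek the smallest positive integers (x, y) with x² - 231y² = 1, i.e., x² = 231y² + 1.
Try successive y values:
y = 1: x² = 231·1² + 1 = 232, not a perfect square
y = 2: x² = 231·2² + 1 = 925, not a perfect square
y = 3: x² = 231·3² + 1 = 2080, not a perfect square
... continuing the search (or via continued fractions) ...
y = 5: x² = 231·5² + 1 = 5776, x = 76 ✓

Verify: 76² - 231·5² = 5776 - 5775 = 1 ✓

x = 76, y = 5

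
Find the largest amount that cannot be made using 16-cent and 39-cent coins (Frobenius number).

For two coprime denominations a and b, the Frobenius number (largest value not representable as a non-negative combination) is ab - a - b.
Here gcd(16, 39) = 1, so they are coprime.
F(16, 39) = 16·39 - 16 - 39 = 624 - 55 = 569

569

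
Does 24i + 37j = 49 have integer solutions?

Step 1: Compute gcd(24, 37).
gcd(24, 37) = 1

Step 2: Check divisibility.
Does 1 divide 49? 49 = 1 x 49, so yes.

By the theorem on linear Diophantine equations, 24i + 37j = 49 has integer solutions if and only if gcd(24, 37) divides 49. Since 1 | 49, solutions exist.

Yes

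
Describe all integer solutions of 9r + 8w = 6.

Step 1: Compute gcd(9, 8) = 1.
Since 1 divides 6, solutions exist.

Step 2: Find a particular solution using extended Euclidean algorithm.
We get r₀ = 6, w₀ = -6.
Check: 9*6 + 8*-6 = 6 = 6 ✓

Step 3: Write the general solution.
r = 6 + (8/1)t = 6 + 8t
w = -6 - (9/1)t = -6 - 9t
for any integer t.

r = 6 + 8t, w = -6 - 9t for integer t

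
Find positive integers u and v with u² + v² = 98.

We need to find integers u, v > 0 such that u² + v² = 98.
Trying u = 7: v² = 98 - 7² = 98 - 49 = 49
v = 7
Check: 7² + 7² = 49 + 49 = 98 ✓

98 = 7² + 7²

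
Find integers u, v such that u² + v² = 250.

We need to find integers u, v > 0 such that u² + v² = 250.
Trying u = 5: v² = 250 - 5² = 250 - 25 = 225
v = 15
Check: 5² + 15² = 25 + 225 = 250 ✓

250 = 5² + 15²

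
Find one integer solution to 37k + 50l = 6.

Step 1: Check solvability.
gcd(37, 50) = 1
Since 1 divides 6, solutions exist.

Step 2: Apply extended Euclidean algorithm to find gcd.
We find integers such that 37*x0 + 50*y0 = 1

Step 3: Scale the particular solution.
Multiply by 6/1 = 6:
k = 138, l = -102

Step 4: Verify.
37*(138) + 50*(-102) = 6 = 6 ✓

k = 138, l = -102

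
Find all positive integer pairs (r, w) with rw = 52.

The positive divisors of 52 are: 1, 2, 4, 13, 26, 52.
Each divisor d gives the pair (d, 52/d):
(1, 52), (2, 26), (4, 13), (13, 4), (26, 2), (52, 1)

(1, 52), (2, 26), (4, 13), (13, 4), (26, 2), (52, 1)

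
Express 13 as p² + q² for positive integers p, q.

We need to find integers p, q > 0 such that p² + q² = 13.
Trying p = 2: q² = 13 - 2² = 13 - 4 = 9
q = 3
Check: 2² + 3² = 4 + 9 = 13 ✓

13 = 2² + 3²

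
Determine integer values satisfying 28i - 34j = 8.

Step 1: Check solvability.
gcd(28, 34) = 2
Since 2 divides 8, solutions exist.

Step 2: Apply extended Euclidean algorithm to find gcd.
We find integers such that 28*x0 + 34*y0 = 2

Step 3: Scale the particular solution.
Multiply by 8/2 = 4:
i = -24, j = -20

Step 4: Verify.
28*(-24) - 34*(-20) = 8 = 8 ✓

i = -24, j = -20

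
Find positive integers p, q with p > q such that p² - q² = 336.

Factor: p² - q² = (p+q)(p-q) = 336.
We need two factors of 336 with the same parity.
Use p+q = 168 and p-q = 2 (product 168·2 = 336).
Adding: 2p = 170, so p = 85.
Subtracting: 2q = 166, so q = 83.
Check: 85² - 83² = 7225 - 6889 = 336 ✓

p = 85, q = 83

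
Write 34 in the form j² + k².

We need to find integers j, k > 0 such that j² + k² = 34.
Trying j = 3: k² = 34 - 3² = 34 - 9 = 25
k = 5
Check: 3² + 5² = 9 + 25 = 34 ✓

34 = 3² + 5²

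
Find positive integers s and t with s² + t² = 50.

We need to find integers s, t > 0 such that s² + t² = 50.
Trying s = 1: t² = 50 - 1² = 50 - 1 = 49
t = 7
Check: 1² + 7² = 1 + 49 = 50 ✓

50 = 1² + 7²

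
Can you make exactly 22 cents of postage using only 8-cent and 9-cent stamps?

We need non-negative x, y with 8x + 9y = 22.
gcd(8, 9) = 1 divides 22, so integer solutions exist, but checking x = 0..2 shows none with y ≥ 0.
So 22 cannot be made with non-negative stamp counts.

No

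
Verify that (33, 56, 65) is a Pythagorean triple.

Compute a² + b²:
33² + 56² = 1089 + 3136 = 4225
Compute c²:
65² = 4225
Since 4225 = 4225, it is a Pythagorean triple.

Yes, it is a Pythagorean triple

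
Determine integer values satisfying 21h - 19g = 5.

Step 1: Check solvability.
gcd(21, 19) = 1
Since 1 divides 5, solutions exist.

Step 2: Apply extended Euclidean algorithm to find gcd.
We find integers such that 21*x0 + 19*y0 = 1

Step 3: Scale the particular solution.
Multiply by 5/1 = 5:
h = -45, g = -50

Step 4: Verify.
21*(-45) - 19*(-50) = 5 = 5 ✓

h = -45, g = -50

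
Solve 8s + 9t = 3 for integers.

Step 1: Check solvability.
gcd(8, 9) = 1
Since 1 divides 3, solutions exist.

Step 2: Apply extended Euclidean algorithm to find gcd.
We find integers such that 8*x0 + 9*y0 = 1

Step 3: Scale the particular solution.
Multiply by 3/1 = 3:
s = -3, t = 3

Step 4: Verify.
8*(-3) + 9*(3) = 3 = 3 ✓

s = -3, t = 3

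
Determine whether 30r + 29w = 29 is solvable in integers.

Step 1: Compute gcd(30, 29).
gcd(30, 29) = 1

Step 2: Check divisibility.
Does 1 divide 29? 29 = 1 x 29, so yes.

By the theorem on linear Diophantine equations, 30r + 29w = 29 has integer solutions if and only if gcd(30, 29) divides 29. Since 1 | 29, solutions exist.

Yes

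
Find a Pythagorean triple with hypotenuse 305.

We need a² + b² = 305² = 93025.
Trying: 273² + 136² = 74529 + 18496 = 93025 ✓

(273, 136, 305)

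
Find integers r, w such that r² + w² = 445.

We need to find integers r, w > 0 such that r² + w² = 445.
Trying r = 2: w² = 445 - 2² = 445 - 4 = 441
w = 21
Check: 2² + 21² = 4 + 441 = 445 ✓

445 = 2² + 21²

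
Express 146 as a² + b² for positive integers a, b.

We need to find integers a, b > 0 such that a² + b² = 146.
Trying a = 5: b² = 146 - 5² = 146 - 25 = 121
b = 11
Check: 5² + 11² = 25 + 121 = 146 ✓

146 = 5² + 11²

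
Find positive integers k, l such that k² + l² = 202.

Search for k with 202 - k² a perfect square.
k = 9: 202 - 9² = 202 - 81 = 121 = 11² ✓
So k = 9, l = 11.

k = 9, l = 11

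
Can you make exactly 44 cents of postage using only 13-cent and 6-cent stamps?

We need non-negative x, y with 13x + 6y = 44.
gcd(13, 6) = 1 divides 44, so integer solutions exist.
Search for a non-negative one: x = 2 gives 6y = 44 - 26 = 18, so y = 3.
Check: 13·2 + 6·3 = 44 ✓

Yes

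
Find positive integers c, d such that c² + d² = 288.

Search for c with 288 - c² a perfect square.
c = 12: 288 - 12² = 288 - 144 = 144 = 12² ✓
So c = 12, d = 12.

c = 12, d = 12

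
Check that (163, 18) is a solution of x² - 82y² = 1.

Compute x² = 163² = 26569
Compute 82y² = 82·18² = 82·324 = 26568
x² - 82y² = 26569 - 26568 = 1
Since this equals 1, (163, 18) is a solution.

Yes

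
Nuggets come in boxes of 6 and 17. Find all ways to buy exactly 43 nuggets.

We need non-negative integers (x, y) with 6x + 17y = 43.
For each x in 0..7, check if 43 - 6x is a non-negative multiple of 17.
No x yields an integer y ≥ 0.

No solution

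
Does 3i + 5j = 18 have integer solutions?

Step 1: Compute gcd(3, 5).
gcd(3, 5) = 1

Step 2: Check divisibility.
Does 1 divide 18? 18 = 1 x 18, so yes.

By the theorem on linear Diophantine equations, 3i + 5j = 18 has integer solutions if and only if gcd(3, 5) divides 18. Since 1 | 18, solutions exist.

Yes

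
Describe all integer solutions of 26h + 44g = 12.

Step 1: Compute gcd(26, 44) = 2.
Since 2 divides 12, solutions exist.

Step 2: Find a particular solution using extended Euclidean algorithm.
We get h₀ = -30, g₀ = 18.
Check: 26*-30 + 44*18 = 12 = 12 ✓

Step 3: Write the general solution.
h = -30 + (44/2)t = -30 + 22t
g = 18 - (26/2)t = 18 - 13t
for any integer t.

h = -30 + 22t, g = 18 - 13t for integer t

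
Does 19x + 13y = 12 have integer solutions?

Step 1: Compute gcd(19, 13).
gcd(19, 13) = 1

Step 2: Check divisibility.
Does 1 divide 12? 12 = 1 x 12, so yes.

By the theorem on linear Diophantine equations, 19x + 13y = 12 has integer solutions if and only if gcd(19, 13) divides 12. Since 1 | 12, solutions exist.

Yes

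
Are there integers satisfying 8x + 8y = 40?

Step 1: Compute gcd(8, 8).
gcd(8, 8) = 8

Step 2: Check divisibility.
Does 8 divide 40? 40 = 8 x 5, so yes.

By the theorem on linear Diophantine equations, 8x + 8y = 40 has integer solutions if and only if gcd(8, 8) divides 40. Since 8 | 40, solutions exist.

Yes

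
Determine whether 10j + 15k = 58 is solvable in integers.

Step 1: Compute gcd(10, 15).
gcd(10, 15) = 5

Step 2: Check divisibility.
Does 5 divide 58? 58 = 5 x 11 + 3, so no.

By the theorem on linear Diophantine equations, 10j + 15k = 58 has integer solutions if and only if gcd(10, 15) divides 58. Since 5 does not divide 58, no solutions exist.

No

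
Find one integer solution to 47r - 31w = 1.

Step 1: Check solvability.
gcd(47, 31) = 1
Since 1 divides 1, solutions exist.

Step 2: Apply extended Euclidean algorithm to find gcd.
We find integers such that 47*x0 + 31*y0 = 1

Step 3: Scale the particular solution.
Multiply by 1/1 = 1:
r = 2, w = 3

Step 4: Verify.
47*(2) - 31*(3) = 1 = 1 ✓

r = 2, w = 3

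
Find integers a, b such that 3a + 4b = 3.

Step 1: Check solvability.
gcd(3, 4) = 1
Since 1 divides 3, solutions exist.

Step 2: Apply extended Euclidean algorithm to find gcd.
We find integers such that 3*x0 + 4*y0 = 1

Step 3: Scale the particular solution.
Multiply by 3/1 = 3:
a = -3, b = 3

Step 4: Verify.
3*(-3) + 4*(3) = 3 = 3 ✓

a = -3, b = 3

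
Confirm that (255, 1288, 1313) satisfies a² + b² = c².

Compute a² + b² = 255² + 1288² = 65025 + 1658944 = 1723969
Compute c² = 1313² = 1723969
Since 1723969 = 1723969, confirmed.

Yes, it is a Pythagorean triple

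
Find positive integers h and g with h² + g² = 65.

We need to find integers h, g > 0 such that h² + g² = 65.
Trying h = 1: g² = 65 - 1² = 65 - 1 = 64
g = 8
Check: 1² + 8² = 1 + 64 = 65 ✓

65 = 1² + 8²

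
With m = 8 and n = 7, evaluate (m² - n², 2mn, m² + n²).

a = m² - n² = 64 - 49 = 15
b = 2mn = 2·8·7 = 112
c = m² + n² = 64 + 49 = 113
Verify: 15² + 112² = 225 + 12544 = 12769 = 113² ✓

(15, 112, 113)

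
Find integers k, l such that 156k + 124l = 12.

Step 1: Check solvability.
gcd(156, 124) = 4
Since 4 divides 12, solutions exist.

Step 2: Apply extended Euclidean algorithm to find gcd.
We find integers such that 156*x0 + 124*y0 = 4

Step 3: Scale the particular solution.
Multiply by 12/4 = 3:
k = 12, l = -15

Step 4: Verify.
156*(12) + 124*(-15) = 12 = 12 ✓

k = 12, l = -15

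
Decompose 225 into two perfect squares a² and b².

We need to find integers a, b > 0 such that a² + b² = 225.
Trying a = 9: b² = 225 - 9² = 225 - 81 = 144
b = 12
Check: 9² + 12² = 81 + 144 = 225 ✓

225 = 9² + 12²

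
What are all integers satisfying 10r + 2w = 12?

Step 1: Compute gcd(10, 2) = 2.
Since 2 divides 12, solutions exist.

Step 2: Find a particular solution using extended Euclidean algorithm.
We get r₀ = 0, w₀ = 6.
Check: 10*0 + 2*6 = 12 = 12 ✓

Step 3: Write the general solution.
r = 0 + (2/2)t = 0 + 1t
w = 6 - (10/2)t = 6 - 5t
for any integer t.

r = 0 + 1t, w = 6 - 5t for integer t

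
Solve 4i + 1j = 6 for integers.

Step 1: Check solvability.
gcd(4, 1) = 1
Since 1 divides 6, solutions exist.

Step 2: Apply extended Euclidean algorithm to find gcd.
We find integers such that 4*x0 + 1*y0 = 1

Step 3: Scale the particular solution.
Multiply by 6/1 = 6:
i = 0, j = 6

Step 4: Verify.
4*(0) + 1*(6) = 6 = 6 ✓

i = 0, j = 6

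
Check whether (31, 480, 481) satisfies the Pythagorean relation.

Compute a² + b²:
31² + 480² = 961 + 230400 = 231361
Compute c²:
481² = 231361
Since 231361 = 231361, it is a Pythagorean triple.

Yes, it is a Pythagorean triple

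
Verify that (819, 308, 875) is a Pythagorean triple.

Compute a² + b² = 819² + 308² = 670761 + 94864 = 765625
Compute c² = 875² = 765625
Since 765625 = 765625, confirmed.

Yes, it is a Pythagorean triple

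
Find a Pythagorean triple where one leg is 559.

We need the other leg and hypotenuse such that 559² + x² = c².
Take x = 840, c = 1009: 559² + 840² = 312481 + 705600 = 1018081 = 1009² ✓
Triple: (559, 840, 1009)

(559, 840, 1009)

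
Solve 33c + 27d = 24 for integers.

Step 1: Check solvability.
gcd(33, 27) = 3
Since 3 divides 24, solutions exist.

Step 2: Apply extended Euclidean algorithm to find gcd.
We find integers such that 33*x0 + 27*y0 = 3

Step 3: Scale the particular solution.
Multiply by 24/3 = 8:
c = -32, d = 40

Step 4: Verify.
33*(-32) + 27*(40) = 24 = 24 ✓

c = -32, d = 40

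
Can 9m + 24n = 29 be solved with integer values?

Step 1: Compute gcd(9, 24).
gcd(9, 24) = 3

Step 2: Check divisibility.
Does 3 divide 29? 29 = 3 x 9 + 2, so no.

By the theorem on linear Diophantine equations, 9m + 24n = 29 has integer solutions if and only if gcd(9, 24) divides 29. Since 3 does not divide 29, no solutions exist.

No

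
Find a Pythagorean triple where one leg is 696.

We need the other leg and hypotenuse such that 696² + x² = c².
Take x = 3328, c = 3400: 696² + 3328² = 484416 + 11075584 = 11560000 = 3400² ✓
Triple: (696, 3328, 3400)

(696, 3328, 3400)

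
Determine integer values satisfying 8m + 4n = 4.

Step 1: Check solvability.
gcd(8, 4) = 4
Since 4 divides 4, solutions exist.

Step 2: Apply extended Euclidean algorithm to find gcd.
We find integers such that 8*x0 + 4*y0 = 4

Step 3: Scale the particular solution.
Multiply by 4/4 = 1:
m = 0, n = 1

Step 4: Verify.
8*(0) + 4*(1) = 4 = 4 ✓

m = 0, n = 1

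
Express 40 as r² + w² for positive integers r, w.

We need to find integers r, w > 0 such that r² + w² = 40.
Trying r = 2: w² = 40 - 2² = 40 - 4 = 36
w = 6
Check: 2² + 6² = 4 + 36 = 40 ✓

40 = 2² + 6²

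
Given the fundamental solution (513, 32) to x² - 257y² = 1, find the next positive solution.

Solutions to x² - Dy² = 1 are generated by powers of (x₀ + y₀√D).
The next solution satisfies x₁ + y₁√257 = (x₀ + y₀√257)², giving:
x₁ = x₀² + 257y₀² = 513² + 257·32² = 263169 + 263168 = 526337
y₁ = 2x₀y₀ = 2·513·32 = 32832

Verify: 526337² - 257·32832² = 277030637569 - 277030637568 = 1 ✓

x = 526337, y = 32832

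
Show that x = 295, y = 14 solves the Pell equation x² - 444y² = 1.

Compute x² = 295² = 87025
Compute 444y² = 444·14² = 444·196 = 87024
x² - 444y² = 87025 - 87024 = 1
Since this equals 1, (295, 14) is a solution.

Yes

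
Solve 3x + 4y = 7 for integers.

Step 1: Check solvability.
gcd(3, 4) = 1
Since 1 divides 7, solutions exist.

Step 2: Apply extended Euclidean algorithm to find gcd.
We find integers such that 3*x0 + 4*y0 = 1

Step 3: Scale the particular solution.
Multiply by 7/1 = 7:
x = -7, y = 7

Step 4: Verify.
3*(-7) + 4*(7) = 7 = 7 ✓

x = -7, y = 7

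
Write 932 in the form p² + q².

We need to find integers p, q > 0 such that p² + q² = 932.
Trying p = 16: q² = 932 - 16² = 932 - 256 = 676
q = 26
Check: 16² + 26² = 256 + 676 = 932 ✓

932 = 16² + 26²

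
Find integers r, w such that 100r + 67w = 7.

Step 1: Check solvability.
gcd(100, 67) = 1
Since 1 divides 7, solutions exist.

Step 2: Apply extended Euclidean algorithm to find gcd.
We find integers such that 100*x0 + 67*y0 = 1

Step 3: Scale the particular solution.
Multiply by 7/1 = 7:
r = -14, w = 21

Step 4: Verify.
100*(-14) + 67*(21) = 7 = 7 ✓

r = -14, w = 21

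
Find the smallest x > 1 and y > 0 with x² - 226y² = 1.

We seek the smallest positive integers (x, y) with x² - 226y² = 1, i.e., x² = 226y² + 1.
Try successive y values:
y = 1: x² = 226·1² + 1 = 227, not a perfect square
y = 2: x² = 226·2² + 1 = 905, not a perfect square
y = 3: x² = 226·3² + 1 = 2035, not a perfect square
... continuing the search (or via continued fractions) ...
y = 30: x² = 226·30² + 1 = 203401, x = 451 ✓

Verify: 451² - 226·30² = 203401 - 203400 = 1 ✓

x = 451, y = 30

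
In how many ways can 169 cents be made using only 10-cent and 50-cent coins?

We need non-negative integers (x, y) with 10x + 50y = 169.
For each x from 0 to 16, check if (169 - 10x) is a non-negative multiple of 50.
Solutions (x, y): none
Count: 0

0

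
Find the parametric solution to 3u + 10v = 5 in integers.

Step 1: Compute gcd(3, 10) = 1.
Since 1 divides 5, solutions exist.

Step 2: Find a particular solution using extended Euclidean algorithm.
We get u₀ = -15, v₀ = 5.
Check: 3*-15 + 10*5 = 5 = 5 ✓

Step 3: Write the general solution.
u = -15 + (10/1)t = -15 + 10t
v = 5 - (3/1)t = 5 - 3t
for any integer t.

u = -15 + 10t, v = 5 - 3t for integer t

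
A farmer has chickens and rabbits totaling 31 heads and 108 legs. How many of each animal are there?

Let c = chickens, r = rabbits.
Heads: c + r = 31
Legs: 2c + 4r = 108
From the first equation, c = 31 - r. Substitute:
2(31 - r) + 4r = 108
62 + 2r = 108
r = (108 - 62)/2 = 23
c = 31 - 23 = 8

Chickens: 8, Rabbits: 23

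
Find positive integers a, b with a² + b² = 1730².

We need a² + b² = 1730² = 2992900.
Trying: 574² + 1632² = 329476 + 2663424 = 2992900 ✓

(574, 1632, 1730)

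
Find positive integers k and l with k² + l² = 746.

We need to find integers k, l > 0 such that k² + l² = 746.
Trying k = 11: l² = 746 - 11² = 746 - 121 = 625
l = 25
Check: 11² + 25² = 121 + 625 = 746 ✓

746 = 11² + 25²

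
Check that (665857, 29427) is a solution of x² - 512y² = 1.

Compute x² = 665857² = 443365544449
Compute 512y² = 512·29427² = 512·865948329 = 443365544448
x² - 512y² = 443365544449 - 443365544448 = 1
Since this equals 1, (665857, 29427) is a solution.

Yes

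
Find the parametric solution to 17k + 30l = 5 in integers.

Step 1: Compute gcd(17, 30) = 1.
Since 1 divides 5, solutions exist.

Step 2: Find a particular solution using extended Euclidean algorithm.
We get k₀ = -35, l₀ = 20.
Check: 17*-35 + 30*20 = 5 = 5 ✓

Step 3: Write the general solution.
k = -35 + (30/1)t = -35 + 30t
l = 20 - (17/1)t = 20 - 17t
for any integer t.

k = -35 + 30t, l = 20 - 17t for integer t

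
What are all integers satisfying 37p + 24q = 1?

Step 1: Compute gcd(37, 24) = 1.
Since 1 divides 1, solutions exist.

Step 2: Find a particular solution using extended Euclidean algorithm.
We get p₀ = -11, q₀ = 17.
Check: 37*-11 + 24*17 = 1 = 1 ✓

Step 3: Write the general solution.
p = -11 + (24/1)t = -11 + 24t
q = 17 - (37/1)t = 17 - 37t
for any integer t.

p = -11 + 24t, q = 17 - 37t for integer t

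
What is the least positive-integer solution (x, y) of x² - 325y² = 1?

We seek the smallest positive integers (x, y) with x² - 325y² = 1, i.e., x² = 325y² + 1.
Try successive y values:
y = 1: x² = 325·1² + 1 = 326, not a perfect square
y = 2: x² = 325·2² + 1 = 1301, not a perfect square
y = 3: x² = 325·3² + 1 = 2926, not a perfect square
... continuing the search (or via continued fractions) ...
y = 36: x² = 325·36² + 1 = 421201, x = 649 ✓

Verify: 649² - 325·36² = 421201 - 421200 = 1 ✓

x = 649, y = 36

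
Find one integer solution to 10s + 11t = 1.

Step 1: Check solvability.
gcd(10, 11) = 1
Since 1 divides 1, solutions exist.

Step 2: Apply extended Euclidean algorithm to find gcd.
We find integers such that 10*x0 + 11*y0 = 1

Step 3: Scale the particular solution.
Multiply by 1/1 = 1:
s = -1, t = 1

Step 4: Verify.
10*(-1) + 11*(1) = 1 = 1 ✓

s = -1, t = 1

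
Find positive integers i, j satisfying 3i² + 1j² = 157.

Try small values of i and check whether (157 - 3i²)/1 is a perfect square.
i = 6: 3·6² = 108, so 1j² = 157 - 108 = 49, giving j² = 49, j = 7.
Check: 3·6² + 1·7² = 108 + 49 = 157 ✓

i = 6, j = 7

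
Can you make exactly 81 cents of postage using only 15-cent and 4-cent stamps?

We need non-negative x, y with 15x + 4y = 81.
gcd(15, 4) = 1 divides 81, so integer solutions exist.
Search for a non-negative one: x = 3 gives 4y = 81 - 45 = 36, so y = 9.
Check: 15·3 + 4·9 = 81 ✓

Yes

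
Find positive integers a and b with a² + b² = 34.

We need to find integers a, b > 0 such that a² + b² = 34.
Trying a = 3: b² = 34 - 3² = 34 - 9 = 25
b = 5
Check: 3² + 5² = 9 + 25 = 34 ✓

34 = 3² + 5²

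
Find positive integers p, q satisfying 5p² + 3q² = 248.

Try small values of p and check whether (248 - 5p²)/3 is a perfect square.
p = 1: 5·1² = 5, so 3q² = 248 - 5 = 243, giving q² = 81, q = 9.
Check: 5·1² + 3·9² = 5 + 243 = 248 ✓

p = 1, q = 9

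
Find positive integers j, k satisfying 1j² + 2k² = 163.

Try small values of j and check whether (163 - 1j²)/2 is a perfect square.
j = 1: 1·1² = 1, so 2k² = 163 - 1 = 162, giving k² = 81, k = 9.
Check: 1·1² + 2·9² = 1 + 162 = 163 ✓

j = 1, k = 9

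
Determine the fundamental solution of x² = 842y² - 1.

We need x² = 842y² - 1. Try successive y:
y = 1: x² = 842·1² - 1 = 841 = 29² ✓
Check: 29² - 842·1² = 841 - 842 = -1 ✓

x = 29, y = 1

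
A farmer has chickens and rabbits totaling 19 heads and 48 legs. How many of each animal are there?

Let c = chickens, r = rabbits.
Heads: c + r = 19
Legs: 2c + 4r = 48
From the first equation, c = 19 - r. Substitute:
2(19 - r) + 4r = 48
38 + 2r = 48
r = (48 - 38)/2 = 5
c = 19 - 5 = 14

Chickens: 14, Rabbits: 5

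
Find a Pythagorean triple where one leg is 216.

We need the other leg and hypotenuse such that 216² + x² = c².
Take x = 713, c = 745: 216² + 713² = 46656 + 508369 = 555025 = 745² ✓
Triple: (713, 216, 745)

(713, 216, 745)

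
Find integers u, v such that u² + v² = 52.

We need to find integers u, v > 0 such that u² + v² = 52.
Trying u = 4: v² = 52 - 4² = 52 - 16 = 36
v = 6
Check: 4² + 6² = 16 + 36 = 52 ✓

52 = 4² + 6²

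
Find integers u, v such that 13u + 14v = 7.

Step 1: Check solvability.
gcd(13, 14) = 1
Since 1 divides 7, solutions exist.

Step 2: Apply extended Euclidean algorithm to find gcd.
We find integers such that 13*x0 + 14*y0 = 1

Step 3: Scale the particular solution.
Multiply by 7/1 = 7:
u = -7, v = 7

Step 4: Verify.
13*(-7) + 14*(7) = 7 = 7 ✓

u = -7, v = 7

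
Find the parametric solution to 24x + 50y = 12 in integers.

Step 1: Compute gcd(24, 50) = 2.
Since 2 divides 12, solutions exist.

Step 2: Find a particular solution using extended Euclidean algorithm.
We get x₀ = -12, y₀ = 6.
Check: 24*-12 + 50*6 = 12 = 12 ✓

Step 3: Write the general solution.
x = -12 + (50/2)t = -12 + 25t
y = 6 - (24/2)t = 6 - 12t
for any integer t.

x = -12 + 25t, y = 6 - 12t for integer t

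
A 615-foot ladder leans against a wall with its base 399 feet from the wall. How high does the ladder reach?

The ladder, wall, and ground form a right triangle with hypotenuse 615 and one leg 399.
By the Pythagorean theorem: h² = 615² - 399² = 378225 - 159201 = 219024
h = √219024 = 468 feet

468 feet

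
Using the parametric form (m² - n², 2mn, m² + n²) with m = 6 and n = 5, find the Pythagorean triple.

a = m² - n² = 6² - 5² = 36 - 25 = 11
b = 2mn = 2·6·5 = 60
c = m² + n² = 36 + 25 = 61
Verify: 11² + 60² = 121 + 3600 = 3721 = 61² ✓

(11, 60, 61)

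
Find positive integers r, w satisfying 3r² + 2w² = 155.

Try small values of r and check whether (155 - 3r²)/2 is a perfect square.
r = 7: 3·7² = 147, so 2w² = 155 - 147 = 8, giving w² = 4, w = 2.
Check: 3·7² + 2·2² = 147 + 8 = 155 ✓

r = 7, w = 2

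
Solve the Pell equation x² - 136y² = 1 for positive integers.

We seek the smallest positive integers (x, y) with x² - 136y² = 1, i.e., x² = 136y² + 1.
Try successive y values:
y = 1: x² = 136·1² + 1 = 137, not a perfect square
y = 2: x² = 136·2² + 1 = 545, not a perfect square
y = 3: x² = 136·3² + 1 = 1225, x = 35 ✓

Verify: 35² - 136·3² = 1225 - 1224 = 1 ✓

x = 35, y = 3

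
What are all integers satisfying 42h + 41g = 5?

Step 1: Compute gcd(42, 41) = 1.
Since 1 divides 5, solutions exist.

Step 2: Find a particular solution using extended Euclidean algorithm.
We get h₀ = 5, g₀ = -5.
Check: 42*5 + 41*-5 = 5 = 5 ✓

Step 3: Write the general solution.
h = 5 + (41/1)t = 5 + 41t
g = -5 - (42/1)t = -5 - 42t
for any integer t.

h = 5 + 41t, g = -5 - 42t for integer t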